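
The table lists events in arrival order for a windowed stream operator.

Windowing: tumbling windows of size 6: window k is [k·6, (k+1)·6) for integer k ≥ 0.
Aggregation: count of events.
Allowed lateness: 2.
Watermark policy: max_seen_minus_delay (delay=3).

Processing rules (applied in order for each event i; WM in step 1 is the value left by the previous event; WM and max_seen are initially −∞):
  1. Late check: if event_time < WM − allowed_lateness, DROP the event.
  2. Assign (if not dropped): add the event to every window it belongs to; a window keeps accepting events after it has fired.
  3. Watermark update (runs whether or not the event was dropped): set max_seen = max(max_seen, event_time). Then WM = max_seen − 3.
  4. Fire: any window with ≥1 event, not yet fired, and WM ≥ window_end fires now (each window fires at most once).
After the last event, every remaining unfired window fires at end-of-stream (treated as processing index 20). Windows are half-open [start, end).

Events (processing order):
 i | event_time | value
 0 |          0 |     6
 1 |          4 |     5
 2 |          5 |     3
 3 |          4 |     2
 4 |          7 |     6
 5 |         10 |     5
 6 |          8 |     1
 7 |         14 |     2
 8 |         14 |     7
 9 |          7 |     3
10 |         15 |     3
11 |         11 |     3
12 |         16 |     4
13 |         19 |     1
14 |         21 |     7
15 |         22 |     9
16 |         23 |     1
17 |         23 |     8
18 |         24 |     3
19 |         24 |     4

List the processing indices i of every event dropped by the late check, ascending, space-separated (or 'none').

i=0 t=0 v=6: → [0,6); WM=-3
i=1 t=4 v=5: → [0,6); WM=1
i=2 t=5 v=3: → [0,6); WM=2
i=3 t=4 v=2: → [0,6); WM=2
i=4 t=7 v=6: → [6,12); WM=4
i=5 t=10 v=5: → [6,12); WM=7; [0,6) fires=4
i=6 t=8 v=1: → [6,12); WM=7
i=7 t=14 v=2: → [12,18); WM=11
i=8 t=14 v=7: → [12,18); WM=11
i=9 t=7 v=3: DROP (t<11-2); WM=11
i=10 t=15 v=3: → [12,18); WM=12; [6,12) fires=3
i=11 t=11 v=3: → [6,12); WM=12
i=12 t=16 v=4: → [12,18); WM=13
i=13 t=19 v=1: → [18,24); WM=16
i=14 t=21 v=7: → [18,24); WM=18; [12,18) fires=4
i=15 t=22 v=9: → [18,24); WM=19
i=16 t=23 v=1: → [18,24); WM=20
i=17 t=23 v=8: → [18,24); WM=20
i=18 t=24 v=3: → [24,30); WM=21
i=19 t=24 v=4: → [24,30); WM=21

9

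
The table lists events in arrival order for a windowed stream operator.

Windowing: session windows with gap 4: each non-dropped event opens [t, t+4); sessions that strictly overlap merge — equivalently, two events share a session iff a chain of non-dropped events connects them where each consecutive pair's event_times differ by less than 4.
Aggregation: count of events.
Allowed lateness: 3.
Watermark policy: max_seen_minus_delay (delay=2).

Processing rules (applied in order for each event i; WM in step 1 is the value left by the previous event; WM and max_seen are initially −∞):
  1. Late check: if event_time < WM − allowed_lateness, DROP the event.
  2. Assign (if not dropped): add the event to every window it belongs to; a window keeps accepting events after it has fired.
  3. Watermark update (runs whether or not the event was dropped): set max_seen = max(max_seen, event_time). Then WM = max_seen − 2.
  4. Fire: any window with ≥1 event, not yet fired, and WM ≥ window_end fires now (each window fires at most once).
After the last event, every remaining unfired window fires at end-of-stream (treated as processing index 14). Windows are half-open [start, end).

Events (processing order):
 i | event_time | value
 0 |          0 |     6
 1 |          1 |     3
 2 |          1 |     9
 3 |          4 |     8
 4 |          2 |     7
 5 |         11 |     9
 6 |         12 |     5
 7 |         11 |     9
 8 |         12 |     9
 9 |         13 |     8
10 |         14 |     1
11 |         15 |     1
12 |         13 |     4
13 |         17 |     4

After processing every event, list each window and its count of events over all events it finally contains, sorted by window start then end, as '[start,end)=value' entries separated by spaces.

i=0 t=0 v=6: → [0,4); WM=-2
i=1 t=1 v=3: → [0,5); WM=-1
i=2 t=1 v=9: → [0,5); WM=-1
i=3 t=4 v=8: → [0,8); WM=2
i=4 t=2 v=7: → [0,8); WM=2
i=5 t=11 v=9: → [11,15); WM=9
i=6 t=12 v=5: → [11,16); WM=10
i=7 t=11 v=9: → [11,16); WM=10
i=8 t=12 v=9: → [11,16); WM=10
i=9 t=13 v=8: → [11,17); WM=11
i=10 t=14 v=1: → [11,18); WM=12
i=11 t=15 v=1: → [11,19); WM=13
i=12 t=13 v=4: → [11,19); WM=13
i=13 t=17 v=4: → [11,21); WM=15

[0,8)=5 [11,21)=9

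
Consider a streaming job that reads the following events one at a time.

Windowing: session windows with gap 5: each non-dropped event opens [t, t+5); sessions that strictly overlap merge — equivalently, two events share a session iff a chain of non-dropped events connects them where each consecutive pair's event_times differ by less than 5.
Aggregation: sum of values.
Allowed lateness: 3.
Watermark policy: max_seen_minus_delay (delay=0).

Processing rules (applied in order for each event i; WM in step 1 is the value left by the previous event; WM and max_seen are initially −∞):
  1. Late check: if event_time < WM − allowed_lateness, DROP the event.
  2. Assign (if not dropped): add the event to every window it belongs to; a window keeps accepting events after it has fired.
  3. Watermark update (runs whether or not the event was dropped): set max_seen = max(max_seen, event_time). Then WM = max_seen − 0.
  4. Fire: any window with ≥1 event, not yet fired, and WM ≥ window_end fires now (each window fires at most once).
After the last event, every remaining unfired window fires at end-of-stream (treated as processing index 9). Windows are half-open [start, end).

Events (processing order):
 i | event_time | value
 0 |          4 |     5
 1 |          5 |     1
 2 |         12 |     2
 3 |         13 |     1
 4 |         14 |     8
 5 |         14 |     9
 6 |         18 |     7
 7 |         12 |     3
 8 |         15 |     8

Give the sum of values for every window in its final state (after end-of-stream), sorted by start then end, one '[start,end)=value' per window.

i=0 t=4 v=5: → [4,9); WM=4
i=1 t=5 v=1: → [4,10); WM=5
i=2 t=12 v=2: → [12,17); WM=12
i=3 t=13 v=1: → [12,18); WM=13
i=4 t=14 v=8: → [12,19); WM=14
i=5 t=14 v=9: → [12,19); WM=14
i=6 t=18 v=7: → [12,23); WM=18
i=7 t=12 v=3: DROP (t<18-3); WM=18
i=8 t=15 v=8: → [12,23); WM=18

[4,10)=6 [12,23)=35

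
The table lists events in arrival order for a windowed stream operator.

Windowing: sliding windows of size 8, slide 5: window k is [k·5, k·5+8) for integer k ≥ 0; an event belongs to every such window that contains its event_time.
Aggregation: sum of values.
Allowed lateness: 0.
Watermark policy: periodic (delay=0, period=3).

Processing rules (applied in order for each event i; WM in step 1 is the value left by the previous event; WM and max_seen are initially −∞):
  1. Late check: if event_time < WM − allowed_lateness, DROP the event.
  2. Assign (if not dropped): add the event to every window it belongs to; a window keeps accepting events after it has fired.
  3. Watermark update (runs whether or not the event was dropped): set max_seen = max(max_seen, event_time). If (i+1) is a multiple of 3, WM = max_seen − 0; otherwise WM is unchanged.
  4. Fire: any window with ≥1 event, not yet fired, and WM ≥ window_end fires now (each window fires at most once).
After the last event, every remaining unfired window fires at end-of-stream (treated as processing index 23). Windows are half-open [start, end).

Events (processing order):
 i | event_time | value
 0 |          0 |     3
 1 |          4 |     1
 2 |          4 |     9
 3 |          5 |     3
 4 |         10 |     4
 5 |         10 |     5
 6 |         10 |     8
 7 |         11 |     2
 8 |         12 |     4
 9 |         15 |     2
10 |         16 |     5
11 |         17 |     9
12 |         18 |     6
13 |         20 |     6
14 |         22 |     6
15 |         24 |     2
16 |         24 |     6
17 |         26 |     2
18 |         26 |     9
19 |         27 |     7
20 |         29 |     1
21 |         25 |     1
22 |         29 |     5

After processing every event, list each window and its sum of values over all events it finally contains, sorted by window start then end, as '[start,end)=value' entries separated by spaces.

i=0 t=0 v=3: → [0,8); WM=−∞
i=1 t=4 v=1: → [0,8); WM=−∞
i=2 t=4 v=9: → [0,8); WM=4
i=3 t=5 v=3: → [5,13),[0,8); WM=4
i=4 t=10 v=4: → [10,18),[5,13); WM=4
i=5 t=10 v=5: → [10,18),[5,13); WM=10; [0,8) fires=16
i=6 t=10 v=8: → [10,18),[5,13); WM=10
i=7 t=11 v=2: → [10,18),[5,13); WM=10
i=8 t=12 v=4: → [10,18),[5,13); WM=12
i=9 t=15 v=2: → [15,23),[10,18); WM=12
i=10 t=16 v=5: → [15,23),[10,18); WM=12
i=11 t=17 v=9: → [15,23),[10,18); WM=17; [5,13) fires=26
i=12 t=18 v=6: → [15,23); WM=17
i=13 t=20 v=6: → [20,28),[15,23); WM=17
i=14 t=22 v=6: → [20,28),[15,23); WM=22; [10,18) fires=39
i=15 t=24 v=2: → [20,28); WM=22
i=16 t=24 v=6: → [20,28); WM=22
i=17 t=26 v=2: → [25,33),[20,28); WM=26; [15,23) fires=34
i=18 t=26 v=9: → [25,33),[20,28); WM=26
i=19 t=27 v=7: → [25,33),[20,28); WM=26
i=20 t=29 v=1: → [25,33); WM=29; [20,28) fires=38
i=21 t=25 v=1: DROP (t<29-0); WM=29
i=22 t=29 v=5: → [25,33); WM=29

[0,8)=16 [5,13)=26 [10,18)=39 [15,23)=34 [20,28)=38 [25,33)=24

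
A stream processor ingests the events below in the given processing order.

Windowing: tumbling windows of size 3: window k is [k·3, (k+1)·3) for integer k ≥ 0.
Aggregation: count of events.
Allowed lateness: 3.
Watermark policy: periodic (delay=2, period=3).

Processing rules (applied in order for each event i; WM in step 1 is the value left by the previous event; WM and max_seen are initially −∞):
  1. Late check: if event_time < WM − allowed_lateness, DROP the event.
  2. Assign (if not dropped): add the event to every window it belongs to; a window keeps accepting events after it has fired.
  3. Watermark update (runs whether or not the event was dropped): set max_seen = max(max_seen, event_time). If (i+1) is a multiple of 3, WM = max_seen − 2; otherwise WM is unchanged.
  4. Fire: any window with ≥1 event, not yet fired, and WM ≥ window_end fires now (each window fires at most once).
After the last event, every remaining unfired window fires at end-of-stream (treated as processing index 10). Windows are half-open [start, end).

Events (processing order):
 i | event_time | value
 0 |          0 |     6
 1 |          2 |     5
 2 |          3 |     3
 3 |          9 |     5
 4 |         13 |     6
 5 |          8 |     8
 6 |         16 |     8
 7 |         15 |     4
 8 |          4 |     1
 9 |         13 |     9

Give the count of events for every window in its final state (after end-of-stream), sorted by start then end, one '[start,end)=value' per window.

i=0 t=0 v=6: → [0,3); WM=−∞
i=1 t=2 v=5: → [0,3); WM=−∞
i=2 t=3 v=3: → [3,6); WM=1
i=3 t=9 v=5: → [9,12); WM=1
i=4 t=13 v=6: → [12,15); WM=1
i=5 t=8 v=8: → [6,9); WM=11; [0,3) fires=2 [3,6) fires=1 [6,9) fires=1
i=6 t=16 v=8: → [15,18); WM=11
i=7 t=15 v=4: → [15,18); WM=11
i=8 t=4 v=1: DROP (t<11-3); WM=14; [9,12) fires=1
i=9 t=13 v=9: → [12,15); WM=14

[0,3)=2 [3,6)=1 [6,9)=1 [9,12)=1 [12,15)=2 [15,18)=2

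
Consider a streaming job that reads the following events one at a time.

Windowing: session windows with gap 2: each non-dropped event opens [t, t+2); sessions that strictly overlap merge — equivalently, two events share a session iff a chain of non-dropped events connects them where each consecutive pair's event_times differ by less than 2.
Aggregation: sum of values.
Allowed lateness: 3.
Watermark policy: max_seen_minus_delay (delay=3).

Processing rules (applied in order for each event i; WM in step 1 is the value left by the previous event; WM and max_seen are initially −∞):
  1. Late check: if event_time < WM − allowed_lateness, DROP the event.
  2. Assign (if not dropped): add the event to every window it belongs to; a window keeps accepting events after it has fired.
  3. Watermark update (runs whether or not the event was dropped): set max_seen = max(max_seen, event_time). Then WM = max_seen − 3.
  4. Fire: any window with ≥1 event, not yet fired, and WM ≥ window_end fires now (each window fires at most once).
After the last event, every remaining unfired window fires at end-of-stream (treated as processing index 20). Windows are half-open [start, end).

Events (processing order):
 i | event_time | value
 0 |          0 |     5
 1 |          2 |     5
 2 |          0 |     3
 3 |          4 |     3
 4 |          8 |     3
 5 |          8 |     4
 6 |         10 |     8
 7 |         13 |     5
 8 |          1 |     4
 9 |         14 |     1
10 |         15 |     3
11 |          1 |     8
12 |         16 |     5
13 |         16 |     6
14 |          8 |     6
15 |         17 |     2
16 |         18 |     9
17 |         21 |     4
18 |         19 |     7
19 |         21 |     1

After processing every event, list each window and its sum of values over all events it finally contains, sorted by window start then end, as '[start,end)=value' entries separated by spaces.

i=0 t=0 v=5: → [0,2); WM=-3
i=1 t=2 v=5: → [2,4); WM=-1
i=2 t=0 v=3: → [0,2); WM=-1
i=3 t=4 v=3: → [4,6); WM=1
i=4 t=8 v=3: → [8,10); WM=5
i=5 t=8 v=4: → [8,10); WM=5
i=6 t=10 v=8: → [10,12); WM=7
i=7 t=13 v=5: → [13,15); WM=10
i=8 t=1 v=4: DROP (t<10-3); WM=10
i=9 t=14 v=1: → [13,16); WM=11
i=10 t=15 v=3: → [13,17); WM=12
i=11 t=1 v=8: DROP (t<12-3); WM=12
i=12 t=16 v=5: → [13,18); WM=13
i=13 t=16 v=6: → [13,18); WM=13
i=14 t=8 v=6: DROP (t<13-3); WM=13
i=15 t=17 v=2: → [13,19); WM=14
i=16 t=18 v=9: → [13,20); WM=15
i=17 t=21 v=4: → [21,23); WM=18
i=18 t=19 v=7: → [13,21); WM=18
i=19 t=21 v=1: → [21,23); WM=18

[0,2)=8 [2,4)=5 [4,6)=3 [8,10)=7 [10,12)=8 [13,21)=38 [21,23)=5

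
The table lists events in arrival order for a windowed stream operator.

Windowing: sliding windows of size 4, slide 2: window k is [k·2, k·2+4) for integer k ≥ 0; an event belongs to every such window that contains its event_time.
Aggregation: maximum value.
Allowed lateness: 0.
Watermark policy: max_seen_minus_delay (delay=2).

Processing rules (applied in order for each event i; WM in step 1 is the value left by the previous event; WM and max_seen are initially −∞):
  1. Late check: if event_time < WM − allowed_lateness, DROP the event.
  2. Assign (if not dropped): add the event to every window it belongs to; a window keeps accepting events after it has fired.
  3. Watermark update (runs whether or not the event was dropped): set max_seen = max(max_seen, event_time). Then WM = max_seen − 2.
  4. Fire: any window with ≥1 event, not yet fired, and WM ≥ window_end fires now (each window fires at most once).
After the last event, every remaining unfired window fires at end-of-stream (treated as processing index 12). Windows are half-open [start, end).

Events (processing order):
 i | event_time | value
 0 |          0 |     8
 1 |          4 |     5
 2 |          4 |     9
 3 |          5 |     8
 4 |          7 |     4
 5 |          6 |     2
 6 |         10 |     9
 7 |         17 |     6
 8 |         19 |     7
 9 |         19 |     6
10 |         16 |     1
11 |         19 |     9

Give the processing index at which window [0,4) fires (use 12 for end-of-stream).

4

i=0 t=0 v=8: → [0,4); WM=-2
i=1 t=4 v=5: → [4,8),[2,6); WM=2
i=2 t=4 v=9: → [4,8),[2,6); WM=2
i=3 t=5 v=8: → [4,8),[2,6); WM=3
i=4 t=7 v=4: → [6,10),[4,8); WM=5; [0,4) fires=8
i=5 t=6 v=2: → [6,10),[4,8); WM=5
i=6 t=10 v=9: → [10,14),[8,12); WM=8; [2,6) fires=9 [4,8) fires=9
i=7 t=17 v=6: → [16,20),[14,18); WM=15; [6,10) fires=4 [8,12) fires=9 [10,14) fires=9
i=8 t=19 v=7: → [18,22),[16,20); WM=17
i=9 t=19 v=6: → [18,22),[16,20); WM=17
i=10 t=16 v=1: DROP (t<17-0); WM=17
i=11 t=19 v=9: → [18,22),[16,20); WM=17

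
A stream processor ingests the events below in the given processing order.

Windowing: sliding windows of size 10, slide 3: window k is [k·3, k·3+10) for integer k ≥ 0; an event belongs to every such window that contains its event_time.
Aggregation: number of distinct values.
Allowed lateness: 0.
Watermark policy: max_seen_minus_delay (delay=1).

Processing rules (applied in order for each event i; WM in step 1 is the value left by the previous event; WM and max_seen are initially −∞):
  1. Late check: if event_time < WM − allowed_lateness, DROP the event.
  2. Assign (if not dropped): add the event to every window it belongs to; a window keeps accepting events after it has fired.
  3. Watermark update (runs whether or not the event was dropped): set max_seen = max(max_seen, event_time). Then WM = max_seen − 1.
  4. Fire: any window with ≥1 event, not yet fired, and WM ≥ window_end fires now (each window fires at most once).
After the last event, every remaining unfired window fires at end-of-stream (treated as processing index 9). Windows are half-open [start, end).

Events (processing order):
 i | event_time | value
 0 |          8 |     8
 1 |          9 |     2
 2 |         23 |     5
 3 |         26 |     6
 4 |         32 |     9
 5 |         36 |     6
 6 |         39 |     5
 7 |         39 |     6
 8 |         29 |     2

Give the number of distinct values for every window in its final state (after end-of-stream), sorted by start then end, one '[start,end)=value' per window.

[0,10)=2 [3,13)=2 [6,16)=2 [9,19)=1 [15,25)=1 [18,28)=2 [21,31)=2 [24,34)=2 [27,37)=2 [30,40)=3 [33,43)=2 [36,46)=2 [39,49)=2

i=0 t=8 v=8: → [6,16),[3,13),[0,10); WM=7
i=1 t=9 v=2: → [9,19),[6,16),[3,13),[0,10); WM=8
i=2 t=23 v=5: → [21,31),[18,28),[15,25); WM=22; [0,10) fires=2 [3,13) fires=2 [6,16) fires=2 [9,19) fires=1
i=3 t=26 v=6: → [24,34),[21,31),[18,28); WM=25; [15,25) fires=1
i=4 t=32 v=9: → [30,40),[27,37),[24,34); WM=31; [18,28) fires=2 [21,31) fires=2
i=5 t=36 v=6: → [36,46),[33,43),[30,40),[27,37); WM=35; [24,34) fires=2
i=6 t=39 v=5: → [39,49),[36,46),[33,43),[30,40); WM=38; [27,37) fires=2
i=7 t=39 v=6: → [39,49),[36,46),[33,43),[30,40); WM=38
i=8 t=29 v=2: DROP (t<38-0); WM=38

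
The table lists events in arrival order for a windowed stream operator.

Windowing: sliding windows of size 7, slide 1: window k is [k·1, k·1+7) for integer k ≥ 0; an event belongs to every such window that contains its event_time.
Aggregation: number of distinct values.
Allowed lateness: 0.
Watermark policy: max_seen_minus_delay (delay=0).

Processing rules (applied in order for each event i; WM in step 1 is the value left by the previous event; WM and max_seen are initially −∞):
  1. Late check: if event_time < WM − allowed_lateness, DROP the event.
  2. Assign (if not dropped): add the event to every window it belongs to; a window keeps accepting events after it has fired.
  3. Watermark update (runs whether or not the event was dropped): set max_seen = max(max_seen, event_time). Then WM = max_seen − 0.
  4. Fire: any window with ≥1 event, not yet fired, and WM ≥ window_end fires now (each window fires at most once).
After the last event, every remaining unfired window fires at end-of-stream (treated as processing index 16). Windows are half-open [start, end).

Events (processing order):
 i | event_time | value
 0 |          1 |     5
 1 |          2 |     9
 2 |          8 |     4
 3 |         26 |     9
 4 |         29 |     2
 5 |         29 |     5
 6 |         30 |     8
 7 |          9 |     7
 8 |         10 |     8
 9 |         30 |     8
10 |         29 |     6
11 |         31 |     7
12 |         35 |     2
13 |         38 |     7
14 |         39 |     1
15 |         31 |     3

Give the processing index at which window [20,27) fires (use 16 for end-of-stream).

i=0 t=1 v=5: → [1,8),[0,7); WM=1
i=1 t=2 v=9: → [2,9),[1,8),[0,7); WM=2
i=2 t=8 v=4: → [8,15),[7,14),[6,13),[5,12),[4,11),[3,10),[2,9); WM=8; [0,7) fires=2 [1,8) fires=2
i=3 t=26 v=9: → [26,33),[25,32),[24,31),[23,30),[22,29),[21,28),[20,27); WM=26; [2,9) fires=2 [3,10) fires=1 [4,11) fires=1 [5,12) fires=1 [6,13) fires=1 [7,14) fires=1 [8,15) fires=1
i=4 t=29 v=2: → [29,36),[28,35),[27,34),[26,33),[25,32),[24,31),[23,30); WM=29; [20,27) fires=1 [21,28) fires=1 [22,29) fires=1
i=5 t=29 v=5: → [29,36),[28,35),[27,34),[26,33),[25,32),[24,31),[23,30); WM=29
i=6 t=30 v=8: → [30,37),[29,36),[28,35),[27,34),[26,33),[25,32),[24,31); WM=30; [23,30) fires=3
i=7 t=9 v=7: DROP (t<30-0); WM=30
i=8 t=10 v=8: DROP (t<30-0); WM=30
i=9 t=30 v=8: → [30,37),[29,36),[28,35),[27,34),[26,33),[25,32),[24,31); WM=30
i=10 t=29 v=6: DROP (t<30-0); WM=30
i=11 t=31 v=7: → [31,38),[30,37),[29,36),[28,35),[27,34),[26,33),[25,32); WM=31; [24,31) fires=4
i=12 t=35 v=2: → [35,42),[34,41),[33,40),[32,39),[31,38),[30,37),[29,36); WM=35; [25,32) fires=5 [26,33) fires=5 [27,34) fires=4 [28,35) fires=4
i=13 t=38 v=7: → [38,45),[37,44),[36,43),[35,42),[34,41),[33,40),[32,39); WM=38; [29,36) fires=4 [30,37) fires=3 [31,38) fires=2
i=14 t=39 v=1: → [39,46),[38,45),[37,44),[36,43),[35,42),[34,41),[33,40); WM=39; [32,39) fires=2
i=15 t=31 v=3: DROP (t<39-0); WM=39

4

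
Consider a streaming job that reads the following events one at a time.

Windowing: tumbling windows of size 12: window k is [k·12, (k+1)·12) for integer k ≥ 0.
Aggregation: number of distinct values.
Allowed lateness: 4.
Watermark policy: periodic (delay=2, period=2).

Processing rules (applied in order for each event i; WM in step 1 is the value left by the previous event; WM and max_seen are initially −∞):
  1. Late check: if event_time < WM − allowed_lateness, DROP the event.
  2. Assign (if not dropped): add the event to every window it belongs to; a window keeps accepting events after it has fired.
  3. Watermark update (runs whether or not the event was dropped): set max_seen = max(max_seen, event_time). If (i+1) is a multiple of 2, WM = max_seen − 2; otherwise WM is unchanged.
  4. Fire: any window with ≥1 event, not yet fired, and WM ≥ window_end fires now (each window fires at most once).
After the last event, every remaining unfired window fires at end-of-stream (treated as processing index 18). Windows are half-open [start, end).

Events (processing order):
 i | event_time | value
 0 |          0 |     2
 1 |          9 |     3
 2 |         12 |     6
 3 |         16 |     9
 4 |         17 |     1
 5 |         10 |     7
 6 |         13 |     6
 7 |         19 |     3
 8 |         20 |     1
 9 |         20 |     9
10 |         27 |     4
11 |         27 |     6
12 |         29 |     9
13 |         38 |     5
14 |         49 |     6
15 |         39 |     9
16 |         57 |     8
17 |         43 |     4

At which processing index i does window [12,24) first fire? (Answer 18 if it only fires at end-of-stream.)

11

i=0 t=0 v=2: → [0,12); WM=−∞
i=1 t=9 v=3: → [0,12); WM=7
i=2 t=12 v=6: → [12,24); WM=7
i=3 t=16 v=9: → [12,24); WM=14; [0,12) fires=2
i=4 t=17 v=1: → [12,24); WM=14
i=5 t=10 v=7: → [0,12); WM=15
i=6 t=13 v=6: → [12,24); WM=15
i=7 t=19 v=3: → [12,24); WM=17
i=8 t=20 v=1: → [12,24); WM=17
i=9 t=20 v=9: → [12,24); WM=18
i=10 t=27 v=4: → [24,36); WM=18
i=11 t=27 v=6: → [24,36); WM=25; [12,24) fires=4
i=12 t=29 v=9: → [24,36); WM=25
i=13 t=38 v=5: → [36,48); WM=36; [24,36) fires=3
i=14 t=49 v=6: → [48,60); WM=36
i=15 t=39 v=9: → [36,48); WM=47
i=16 t=57 v=8: → [48,60); WM=47
i=17 t=43 v=4: → [36,48); WM=55; [36,48) fires=3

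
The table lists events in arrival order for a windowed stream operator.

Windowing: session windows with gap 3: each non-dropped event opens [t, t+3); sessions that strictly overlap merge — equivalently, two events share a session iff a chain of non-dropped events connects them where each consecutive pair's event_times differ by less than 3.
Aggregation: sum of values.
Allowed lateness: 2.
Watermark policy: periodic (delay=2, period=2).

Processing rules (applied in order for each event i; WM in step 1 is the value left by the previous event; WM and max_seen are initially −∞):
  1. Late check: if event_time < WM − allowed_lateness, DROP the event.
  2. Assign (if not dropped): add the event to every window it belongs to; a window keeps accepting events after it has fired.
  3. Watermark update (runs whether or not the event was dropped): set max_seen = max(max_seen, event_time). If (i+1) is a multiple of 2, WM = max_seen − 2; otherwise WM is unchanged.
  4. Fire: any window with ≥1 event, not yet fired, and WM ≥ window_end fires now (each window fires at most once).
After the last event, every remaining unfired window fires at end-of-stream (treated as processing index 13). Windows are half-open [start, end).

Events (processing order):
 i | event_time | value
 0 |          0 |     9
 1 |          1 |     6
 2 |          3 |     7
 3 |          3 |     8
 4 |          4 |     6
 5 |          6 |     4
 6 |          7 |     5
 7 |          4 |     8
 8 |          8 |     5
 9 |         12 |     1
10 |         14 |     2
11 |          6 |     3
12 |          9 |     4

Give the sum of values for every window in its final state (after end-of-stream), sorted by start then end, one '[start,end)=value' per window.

[0,11)=58 [12,17)=3

i=0 t=0 v=9: → [0,3); WM=−∞
i=1 t=1 v=6: → [0,4); WM=-1
i=2 t=3 v=7: → [0,6); WM=-1
i=3 t=3 v=8: → [0,6); WM=1
i=4 t=4 v=6: → [0,7); WM=1
i=5 t=6 v=4: → [0,9); WM=4
i=6 t=7 v=5: → [0,10); WM=4
i=7 t=4 v=8: → [0,10); WM=5
i=8 t=8 v=5: → [0,11); WM=5
i=9 t=12 v=1: → [12,15); WM=10
i=10 t=14 v=2: → [12,17); WM=10
i=11 t=6 v=3: DROP (t<10-2); WM=12
i=12 t=9 v=4: DROP (t<12-2); WM=12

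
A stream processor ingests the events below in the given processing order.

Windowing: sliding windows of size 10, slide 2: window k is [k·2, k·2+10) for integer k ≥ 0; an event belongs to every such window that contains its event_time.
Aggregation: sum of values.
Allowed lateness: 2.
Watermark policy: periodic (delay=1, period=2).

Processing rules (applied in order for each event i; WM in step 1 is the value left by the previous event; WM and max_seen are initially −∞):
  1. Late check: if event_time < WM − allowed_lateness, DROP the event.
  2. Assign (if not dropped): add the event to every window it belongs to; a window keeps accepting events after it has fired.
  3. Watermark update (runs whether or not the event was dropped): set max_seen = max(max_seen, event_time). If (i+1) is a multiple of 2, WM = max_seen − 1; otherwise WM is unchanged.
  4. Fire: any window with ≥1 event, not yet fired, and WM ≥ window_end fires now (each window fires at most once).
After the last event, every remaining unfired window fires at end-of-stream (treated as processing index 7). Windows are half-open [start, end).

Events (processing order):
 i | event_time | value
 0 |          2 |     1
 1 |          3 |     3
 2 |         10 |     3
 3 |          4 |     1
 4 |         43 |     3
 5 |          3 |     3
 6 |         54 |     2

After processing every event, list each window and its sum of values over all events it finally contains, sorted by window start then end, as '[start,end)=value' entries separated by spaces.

i=0 t=2 v=1: → [2,12),[0,10); WM=−∞
i=1 t=3 v=3: → [2,12),[0,10); WM=2
i=2 t=10 v=3: → [10,20),[8,18),[6,16),[4,14),[2,12); WM=2
i=3 t=4 v=1: → [4,14),[2,12),[0,10); WM=9
i=4 t=43 v=3: → [42,52),[40,50),[38,48),[36,46),[34,44); WM=9
i=5 t=3 v=3: DROP (t<9-2); WM=42; [0,10) fires=5 [2,12) fires=8 [4,14) fires=4 [6,16) fires=3 [8,18) fires=3 [10,20) fires=3
i=6 t=54 v=2: → [54,64),[52,62),[50,60),[48,58),[46,56); WM=42

[0,10)=5 [2,12)=8 [4,14)=4 [6,16)=3 [8,18)=3 [10,20)=3 [34,44)=3 [36,46)=3 [38,48)=3 [40,50)=3 [42,52)=3 [46,56)=2 [48,58)=2 [50,60)=2 [52,62)=2 [54,64)=2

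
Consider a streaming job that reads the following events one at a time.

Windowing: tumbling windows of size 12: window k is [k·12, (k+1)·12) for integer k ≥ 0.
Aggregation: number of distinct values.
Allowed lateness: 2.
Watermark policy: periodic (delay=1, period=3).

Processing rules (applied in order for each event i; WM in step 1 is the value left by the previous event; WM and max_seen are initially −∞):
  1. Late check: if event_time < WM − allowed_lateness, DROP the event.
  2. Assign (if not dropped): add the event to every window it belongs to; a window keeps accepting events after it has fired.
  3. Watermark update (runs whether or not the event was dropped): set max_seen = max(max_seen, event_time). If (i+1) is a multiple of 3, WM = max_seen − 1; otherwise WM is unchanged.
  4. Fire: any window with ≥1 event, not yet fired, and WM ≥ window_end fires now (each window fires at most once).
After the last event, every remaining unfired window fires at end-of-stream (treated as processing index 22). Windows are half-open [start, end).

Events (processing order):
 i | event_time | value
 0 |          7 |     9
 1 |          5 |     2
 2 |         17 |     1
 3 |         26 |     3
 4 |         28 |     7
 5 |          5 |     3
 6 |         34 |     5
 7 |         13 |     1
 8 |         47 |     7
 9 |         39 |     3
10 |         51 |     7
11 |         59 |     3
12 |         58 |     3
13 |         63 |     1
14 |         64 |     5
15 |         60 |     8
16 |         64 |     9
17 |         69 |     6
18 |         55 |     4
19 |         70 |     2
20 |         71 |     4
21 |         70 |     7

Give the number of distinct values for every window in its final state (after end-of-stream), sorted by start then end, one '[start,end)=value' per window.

i=0 t=7 v=9: → [0,12); WM=−∞
i=1 t=5 v=2: → [0,12); WM=−∞
i=2 t=17 v=1: → [12,24); WM=16; [0,12) fires=2
i=3 t=26 v=3: → [24,36); WM=16
i=4 t=28 v=7: → [24,36); WM=16
i=5 t=5 v=3: DROP (t<16-2); WM=27; [12,24) fires=1
i=6 t=34 v=5: → [24,36); WM=27
i=7 t=13 v=1: DROP (t<27-2); WM=27
i=8 t=47 v=7: → [36,48); WM=46; [24,36) fires=3
i=9 t=39 v=3: DROP (t<46-2); WM=46
i=10 t=51 v=7: → [48,60); WM=46
i=11 t=59 v=3: → [48,60); WM=58; [36,48) fires=1
i=12 t=58 v=3: → [48,60); WM=58
i=13 t=63 v=1: → [60,72); WM=58
i=14 t=64 v=5: → [60,72); WM=63; [48,60) fires=2
i=15 t=60 v=8: DROP (t<63-2); WM=63
i=16 t=64 v=9: → [60,72); WM=63
i=17 t=69 v=6: → [60,72); WM=68
i=18 t=55 v=4: DROP (t<68-2); WM=68
i=19 t=70 v=2: → [60,72); WM=68
i=20 t=71 v=4: → [60,72); WM=70
i=21 t=70 v=7: → [60,72); WM=70

[0,12)=2 [12,24)=1 [24,36)=3 [36,48)=1 [48,60)=2 [60,72)=7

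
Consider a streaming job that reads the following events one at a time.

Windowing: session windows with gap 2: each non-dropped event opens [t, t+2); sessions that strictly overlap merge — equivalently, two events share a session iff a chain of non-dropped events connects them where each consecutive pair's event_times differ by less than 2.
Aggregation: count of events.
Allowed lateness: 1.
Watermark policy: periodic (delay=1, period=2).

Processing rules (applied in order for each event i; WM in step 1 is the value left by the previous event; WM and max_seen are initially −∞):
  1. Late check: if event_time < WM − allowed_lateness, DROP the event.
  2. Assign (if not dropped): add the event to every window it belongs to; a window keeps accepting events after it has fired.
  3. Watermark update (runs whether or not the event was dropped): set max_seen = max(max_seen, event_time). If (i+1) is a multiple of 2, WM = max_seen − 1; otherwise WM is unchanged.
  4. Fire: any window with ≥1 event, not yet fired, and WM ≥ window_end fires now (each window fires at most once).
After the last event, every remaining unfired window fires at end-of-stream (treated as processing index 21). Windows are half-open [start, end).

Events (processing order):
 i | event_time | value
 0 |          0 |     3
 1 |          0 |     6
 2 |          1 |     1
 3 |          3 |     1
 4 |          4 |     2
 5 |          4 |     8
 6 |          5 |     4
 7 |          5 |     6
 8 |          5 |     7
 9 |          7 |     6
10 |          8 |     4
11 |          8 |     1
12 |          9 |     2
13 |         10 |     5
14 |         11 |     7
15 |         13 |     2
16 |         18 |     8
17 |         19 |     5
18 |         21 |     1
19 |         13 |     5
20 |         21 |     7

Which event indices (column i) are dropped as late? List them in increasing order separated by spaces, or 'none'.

i=0 t=0 v=3: → [0,2); WM=−∞
i=1 t=0 v=6: → [0,2); WM=-1
i=2 t=1 v=1: → [0,3); WM=-1
i=3 t=3 v=1: → [3,5); WM=2
i=4 t=4 v=2: → [3,6); WM=2
i=5 t=4 v=8: → [3,6); WM=3
i=6 t=5 v=4: → [3,7); WM=3
i=7 t=5 v=6: → [3,7); WM=4
i=8 t=5 v=7: → [3,7); WM=4
i=9 t=7 v=6: → [7,9); WM=6
i=10 t=8 v=4: → [7,10); WM=6
i=11 t=8 v=1: → [7,10); WM=7
i=12 t=9 v=2: → [7,11); WM=7
i=13 t=10 v=5: → [7,12); WM=9
i=14 t=11 v=7: → [7,13); WM=9
i=15 t=13 v=2: → [13,15); WM=12
i=16 t=18 v=8: → [18,20); WM=12
i=17 t=19 v=5: → [18,21); WM=18
i=18 t=21 v=1: → [21,23); WM=18
i=19 t=13 v=5: DROP (t<18-1); WM=20
i=20 t=21 v=7: → [21,23); WM=20

19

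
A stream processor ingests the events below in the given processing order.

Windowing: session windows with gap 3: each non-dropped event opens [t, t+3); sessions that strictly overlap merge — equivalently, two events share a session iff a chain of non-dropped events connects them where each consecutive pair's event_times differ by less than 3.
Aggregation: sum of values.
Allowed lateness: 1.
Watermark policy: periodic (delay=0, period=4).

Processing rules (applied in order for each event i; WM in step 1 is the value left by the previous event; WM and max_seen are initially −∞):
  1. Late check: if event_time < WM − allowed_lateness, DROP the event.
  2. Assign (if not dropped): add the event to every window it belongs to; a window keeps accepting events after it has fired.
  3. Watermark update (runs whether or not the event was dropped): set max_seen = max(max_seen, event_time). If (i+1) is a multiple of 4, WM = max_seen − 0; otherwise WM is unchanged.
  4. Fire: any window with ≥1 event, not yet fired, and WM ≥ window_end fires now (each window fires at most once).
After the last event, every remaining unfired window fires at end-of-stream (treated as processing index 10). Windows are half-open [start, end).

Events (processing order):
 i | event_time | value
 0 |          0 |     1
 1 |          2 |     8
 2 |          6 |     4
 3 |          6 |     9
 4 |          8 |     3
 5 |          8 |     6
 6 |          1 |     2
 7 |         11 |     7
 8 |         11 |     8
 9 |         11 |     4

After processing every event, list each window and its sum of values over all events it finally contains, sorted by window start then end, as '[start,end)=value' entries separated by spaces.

i=0 t=0 v=1: → [0,3); WM=−∞
i=1 t=2 v=8: → [0,5); WM=−∞
i=2 t=6 v=4: → [6,9); WM=−∞
i=3 t=6 v=9: → [6,9); WM=6
i=4 t=8 v=3: → [6,11); WM=6
i=5 t=8 v=6: → [6,11); WM=6
i=6 t=1 v=2: DROP (t<6-1); WM=6
i=7 t=11 v=7: → [11,14); WM=11
i=8 t=11 v=8: → [11,14); WM=11
i=9 t=11 v=4: → [11,14); WM=11

[0,5)=9 [6,11)=22 [11,14)=19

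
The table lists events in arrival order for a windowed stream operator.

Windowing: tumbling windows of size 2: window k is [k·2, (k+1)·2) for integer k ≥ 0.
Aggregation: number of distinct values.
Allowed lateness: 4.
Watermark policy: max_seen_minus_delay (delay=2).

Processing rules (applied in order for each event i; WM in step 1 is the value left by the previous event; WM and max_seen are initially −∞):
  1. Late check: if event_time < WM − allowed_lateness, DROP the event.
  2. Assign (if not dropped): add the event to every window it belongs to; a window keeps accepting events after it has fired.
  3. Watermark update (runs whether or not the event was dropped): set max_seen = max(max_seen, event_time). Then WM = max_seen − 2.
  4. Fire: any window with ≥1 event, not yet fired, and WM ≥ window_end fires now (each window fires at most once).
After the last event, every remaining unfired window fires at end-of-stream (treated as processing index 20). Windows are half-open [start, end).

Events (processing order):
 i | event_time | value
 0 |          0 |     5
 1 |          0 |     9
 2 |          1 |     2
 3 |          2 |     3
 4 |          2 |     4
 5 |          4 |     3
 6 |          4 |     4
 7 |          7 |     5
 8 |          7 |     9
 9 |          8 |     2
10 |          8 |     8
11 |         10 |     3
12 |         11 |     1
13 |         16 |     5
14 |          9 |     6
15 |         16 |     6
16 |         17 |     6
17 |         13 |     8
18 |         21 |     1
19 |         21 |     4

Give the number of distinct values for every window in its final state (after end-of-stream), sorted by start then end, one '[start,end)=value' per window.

i=0 t=0 v=5: → [0,2); WM=-2
i=1 t=0 v=9: → [0,2); WM=-2
i=2 t=1 v=2: → [0,2); WM=-1
i=3 t=2 v=3: → [2,4); WM=0
i=4 t=2 v=4: → [2,4); WM=0
i=5 t=4 v=3: → [4,6); WM=2; [0,2) fires=3
i=6 t=4 v=4: → [4,6); WM=2
i=7 t=7 v=5: → [6,8); WM=5; [2,4) fires=2
i=8 t=7 v=9: → [6,8); WM=5
i=9 t=8 v=2: → [8,10); WM=6; [4,6) fires=2
i=10 t=8 v=8: → [8,10); WM=6
i=11 t=10 v=3: → [10,12); WM=8; [6,8) fires=2
i=12 t=11 v=1: → [10,12); WM=9
i=13 t=16 v=5: → [16,18); WM=14; [8,10) fires=2 [10,12) fires=2
i=14 t=9 v=6: DROP (t<14-4); WM=14
i=15 t=16 v=6: → [16,18); WM=14
i=16 t=17 v=6: → [16,18); WM=15
i=17 t=13 v=8: → [12,14); WM=15; [12,14) fires=1
i=18 t=21 v=1: → [20,22); WM=19; [16,18) fires=2
i=19 t=21 v=4: → [20,22); WM=19

[0,2)=3 [2,4)=2 [4,6)=2 [6,8)=2 [8,10)=2 [10,12)=2 [12,14)=1 [16,18)=2 [20,22)=2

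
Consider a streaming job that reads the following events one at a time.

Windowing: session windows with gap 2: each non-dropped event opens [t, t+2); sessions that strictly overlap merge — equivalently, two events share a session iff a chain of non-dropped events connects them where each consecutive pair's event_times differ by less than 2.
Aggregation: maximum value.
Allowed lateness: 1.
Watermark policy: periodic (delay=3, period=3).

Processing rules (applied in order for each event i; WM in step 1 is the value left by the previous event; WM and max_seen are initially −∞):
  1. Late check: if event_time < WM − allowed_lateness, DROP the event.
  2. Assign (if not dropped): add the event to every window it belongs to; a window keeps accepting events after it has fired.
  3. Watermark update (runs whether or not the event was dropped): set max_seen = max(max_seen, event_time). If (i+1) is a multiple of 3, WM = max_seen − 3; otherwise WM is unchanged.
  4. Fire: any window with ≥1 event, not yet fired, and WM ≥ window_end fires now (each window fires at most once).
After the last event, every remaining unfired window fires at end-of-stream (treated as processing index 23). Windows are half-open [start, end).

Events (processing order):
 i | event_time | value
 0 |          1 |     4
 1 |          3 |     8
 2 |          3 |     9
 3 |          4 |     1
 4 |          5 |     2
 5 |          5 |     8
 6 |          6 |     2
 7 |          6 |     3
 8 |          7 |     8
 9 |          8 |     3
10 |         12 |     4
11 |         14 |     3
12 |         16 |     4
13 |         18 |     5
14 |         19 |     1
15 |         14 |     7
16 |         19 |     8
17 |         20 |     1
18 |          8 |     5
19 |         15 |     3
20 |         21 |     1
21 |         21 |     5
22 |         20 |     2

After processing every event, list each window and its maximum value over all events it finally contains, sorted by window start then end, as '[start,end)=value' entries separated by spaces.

i=0 t=1 v=4: → [1,3); WM=−∞
i=1 t=3 v=8: → [3,5); WM=−∞
i=2 t=3 v=9: → [3,5); WM=0
i=3 t=4 v=1: → [3,6); WM=0
i=4 t=5 v=2: → [3,7); WM=0
i=5 t=5 v=8: → [3,7); WM=2
i=6 t=6 v=2: → [3,8); WM=2
i=7 t=6 v=3: → [3,8); WM=2
i=8 t=7 v=8: → [3,9); WM=4
i=9 t=8 v=3: → [3,10); WM=4
i=10 t=12 v=4: → [12,14); WM=4
i=11 t=14 v=3: → [14,16); WM=11
i=12 t=16 v=4: → [16,18); WM=11
i=13 t=18 v=5: → [18,20); WM=11
i=14 t=19 v=1: → [18,21); WM=16
i=15 t=14 v=7: DROP (t<16-1); WM=16
i=16 t=19 v=8: → [18,21); WM=16
i=17 t=20 v=1: → [18,22); WM=17
i=18 t=8 v=5: DROP (t<17-1); WM=17
i=19 t=15 v=3: DROP (t<17-1); WM=17
i=20 t=21 v=1: → [18,23); WM=18
i=21 t=21 v=5: → [18,23); WM=18
i=22 t=20 v=2: → [18,23); WM=18

[1,3)=4 [3,10)=9 [12,14)=4 [14,16)=3 [16,18)=4 [18,23)=8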